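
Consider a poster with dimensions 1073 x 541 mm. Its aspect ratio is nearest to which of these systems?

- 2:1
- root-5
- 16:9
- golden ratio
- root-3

2:1

Ratio = 1073 / 541 ≈ 1.983.
Distances: 2:1 2.000 (Δ 0.017); root-5 2.236 (Δ 0.253); 16:9 1.778 (Δ 0.205); golden ratio 1.618 (Δ 0.365); root-3 1.732 (Δ 0.251).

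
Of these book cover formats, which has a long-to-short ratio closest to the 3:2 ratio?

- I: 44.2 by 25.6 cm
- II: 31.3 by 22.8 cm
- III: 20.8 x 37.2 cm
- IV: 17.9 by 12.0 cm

IV

Target 3:2 ≈ 1.500.
I: 1.727 (Δ0.227)  II: 1.373 (Δ0.127)  III: 1.788 (Δ0.288)  IV: 1.492 (Δ0.008)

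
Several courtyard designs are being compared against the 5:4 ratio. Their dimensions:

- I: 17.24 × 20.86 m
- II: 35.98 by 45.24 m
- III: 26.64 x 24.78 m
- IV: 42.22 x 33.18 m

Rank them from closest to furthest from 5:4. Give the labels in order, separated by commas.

II, IV, I, III

Ratios: I = 20.86 / 17.24 ≈ 1.210; II = 45.24 / 35.98 ≈ 1.257; III = 26.64 / 24.78 ≈ 1.075; IV = 42.22 / 33.18 ≈ 1.272.
|Δ from 1.250|: I 0.040; II 0.007; III 0.175; IV 0.022.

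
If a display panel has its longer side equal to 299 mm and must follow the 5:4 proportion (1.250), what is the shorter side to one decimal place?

5:4 = 1.25000.
Shorter side = 299 ÷ 1.25000 ≈ 239.200 → 239.2 mm.

239.2 mm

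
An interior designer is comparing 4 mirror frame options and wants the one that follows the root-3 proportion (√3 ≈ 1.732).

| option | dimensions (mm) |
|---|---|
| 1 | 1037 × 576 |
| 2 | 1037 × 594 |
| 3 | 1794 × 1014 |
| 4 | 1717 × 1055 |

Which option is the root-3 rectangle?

2

Target root-3 ≈ 1.732.
1: 1.800 (Δ0.068)  2: 1.746 (Δ0.014)  3: 1.769 (Δ0.037)  4: 1.627 (Δ0.105)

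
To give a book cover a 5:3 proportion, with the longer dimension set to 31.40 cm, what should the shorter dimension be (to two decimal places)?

18.84 cm

5:3 ≈ 1.66667.
Shorter side = 31.40 ÷ 1.66667 ≈ 18.8400 → 18.84 cm.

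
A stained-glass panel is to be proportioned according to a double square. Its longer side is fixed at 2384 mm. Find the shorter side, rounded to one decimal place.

2:1 = 2.00000.
Shorter side = 2384 ÷ 2.00000 ≈ 1192.000 → 1192.0 mm.

1192.0 mm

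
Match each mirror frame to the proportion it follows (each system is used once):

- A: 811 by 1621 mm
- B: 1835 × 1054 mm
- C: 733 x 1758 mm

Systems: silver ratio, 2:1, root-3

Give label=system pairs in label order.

Ratios: A ≈ 1.999; B ≈ 1.741; C ≈ 2.398.
Targets: silver ratio ≈ 2.414; 2:1 ≈ 2.000; root-3 ≈ 1.732.

A=2:1, B=root-3, C=silver ratio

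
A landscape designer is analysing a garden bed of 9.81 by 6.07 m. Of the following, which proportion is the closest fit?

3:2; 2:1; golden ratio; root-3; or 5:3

golden ratio

Ratio = 9.81 / 6.07 ≈ 1.616.
Distances: 3:2 1.500 (Δ 0.116); 2:1 2.000 (Δ 0.384); golden ratio 1.618 (Δ 0.002); root-3 1.732 (Δ 0.116); 5:3 1.667 (Δ 0.051).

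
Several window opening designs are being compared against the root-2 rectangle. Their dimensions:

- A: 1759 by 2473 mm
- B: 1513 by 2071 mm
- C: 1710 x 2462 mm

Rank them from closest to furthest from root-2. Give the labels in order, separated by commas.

A, C, B

Ratios: A = 2473 / 1759 ≈ 1.406; B = 2071 / 1513 ≈ 1.369; C = 2462 / 1710 ≈ 1.440.
|Δ from 1.414|: A 0.008; B 0.045; C 0.026.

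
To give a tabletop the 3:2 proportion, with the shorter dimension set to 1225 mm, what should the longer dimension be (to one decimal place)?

3:2 = 1.50000.
Longer side = 1225 × 1.50000 ≈ 1837.500 → 1837.5 mm.

1837.5 mm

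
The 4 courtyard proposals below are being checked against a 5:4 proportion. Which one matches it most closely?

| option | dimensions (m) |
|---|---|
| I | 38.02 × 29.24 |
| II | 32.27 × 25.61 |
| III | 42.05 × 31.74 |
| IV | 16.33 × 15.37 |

Ratios (long/short): I ≈ 1.300; II ≈ 1.260; III ≈ 1.325; IV ≈ 1.062.
5:4 ≈ 1.250; option II is nearest (Δ 0.010).

II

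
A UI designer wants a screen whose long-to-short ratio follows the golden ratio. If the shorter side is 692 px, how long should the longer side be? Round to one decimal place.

1119.7 px

golden ratio ≈ 1.61803.
Longer side = 692 × 1.61803 ≈ 1119.677 → 1119.7 px.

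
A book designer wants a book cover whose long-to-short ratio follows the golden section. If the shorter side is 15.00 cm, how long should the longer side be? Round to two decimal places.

golden ratio ≈ 1.61803.
Longer side = 15.00 × 1.61803 ≈ 24.2705 → 24.27 cm.

24.27 cm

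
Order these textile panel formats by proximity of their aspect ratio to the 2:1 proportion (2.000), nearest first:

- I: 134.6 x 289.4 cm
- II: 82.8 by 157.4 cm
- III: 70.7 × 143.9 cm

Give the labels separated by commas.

I: 289.4/134.6 ≈ 2.150 → |2.150 − 2.000| = 0.150
II: 157.4/82.8 ≈ 1.901 → |1.901 − 2.000| = 0.099
III: 143.9/70.7 ≈ 2.035 → |2.035 − 2.000| = 0.035

III, II, I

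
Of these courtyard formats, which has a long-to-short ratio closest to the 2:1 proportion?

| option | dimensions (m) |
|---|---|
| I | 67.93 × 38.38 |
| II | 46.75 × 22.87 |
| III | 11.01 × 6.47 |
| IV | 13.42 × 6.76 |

IV

Target 2:1 ≈ 2.000.
I: 1.770 (Δ0.230)  II: 2.044 (Δ0.044)  III: 1.702 (Δ0.298)  IV: 1.985 (Δ0.015)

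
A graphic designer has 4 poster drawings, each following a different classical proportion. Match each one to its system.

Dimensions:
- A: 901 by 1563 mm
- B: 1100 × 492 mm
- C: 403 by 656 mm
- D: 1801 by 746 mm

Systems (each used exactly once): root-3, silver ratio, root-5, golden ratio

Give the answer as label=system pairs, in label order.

Ratios: A ≈ 1.735; B ≈ 2.236; C ≈ 1.628; D ≈ 2.414.
Targets: root-3 ≈ 1.732; silver ratio ≈ 2.414; root-5 ≈ 2.236; golden ratio ≈ 1.618.

A=root-3, B=root-5, C=golden ratio, D=silver ratio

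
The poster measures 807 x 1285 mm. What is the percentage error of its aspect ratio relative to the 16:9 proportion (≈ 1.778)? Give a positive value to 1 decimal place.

Ratio = 1285 / 807 ≈ 1.5923.
Ideal 16:9 ≈ 1.7778. |1.5923 − 1.7778| / 1.7778 ≈ 10.43% → 10.4%.

10.4%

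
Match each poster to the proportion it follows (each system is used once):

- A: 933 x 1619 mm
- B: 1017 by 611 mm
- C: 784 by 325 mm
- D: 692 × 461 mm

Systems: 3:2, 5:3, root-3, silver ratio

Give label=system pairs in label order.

A = 1619/933 ≈ 1.735 → root-3 (1.732)
B = 1017/611 ≈ 1.664 → 5:3 (1.667)
C = 784/325 ≈ 2.412 → silver ratio (2.414)
D = 692/461 ≈ 1.501 → 3:2 (1.500)

A=root-3, B=5:3, C=silver ratio, D=3:2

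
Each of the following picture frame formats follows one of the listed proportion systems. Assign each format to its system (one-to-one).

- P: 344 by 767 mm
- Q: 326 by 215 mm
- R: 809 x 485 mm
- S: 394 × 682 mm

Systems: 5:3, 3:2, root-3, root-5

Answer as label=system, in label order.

Ratios: P ≈ 2.230; Q ≈ 1.516; R ≈ 1.668; S ≈ 1.731.
Targets: 5:3 ≈ 1.667; 3:2 ≈ 1.500; root-3 ≈ 1.732; root-5 ≈ 2.236.

P=root-5, Q=3:2, R=5:3, S=root-3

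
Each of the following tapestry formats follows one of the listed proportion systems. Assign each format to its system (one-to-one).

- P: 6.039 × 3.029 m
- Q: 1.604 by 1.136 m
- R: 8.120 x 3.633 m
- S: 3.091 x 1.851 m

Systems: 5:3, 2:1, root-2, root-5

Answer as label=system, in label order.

P=2:1, Q=root-2, R=root-5, S=5:3

P = 6.039/3.029 ≈ 1.994 → 2:1 (2.000)
Q = 1.604/1.136 ≈ 1.412 → root-2 (1.414)
R = 8.120/3.633 ≈ 2.235 → root-5 (2.236)
S = 3.091/1.851 ≈ 1.670 → 5:3 (1.667)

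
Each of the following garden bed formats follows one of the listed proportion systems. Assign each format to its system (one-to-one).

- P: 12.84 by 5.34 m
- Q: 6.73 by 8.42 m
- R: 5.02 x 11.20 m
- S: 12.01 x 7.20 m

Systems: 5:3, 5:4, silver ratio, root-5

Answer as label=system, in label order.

P=silver ratio, Q=5:4, R=root-5, S=5:3

P = 12.84/5.34 ≈ 2.404 → silver ratio (2.414)
Q = 8.42/6.73 ≈ 1.251 → 5:4 (1.250)
R = 11.20/5.02 ≈ 2.231 → root-5 (2.236)
S = 12.01/7.20 ≈ 1.668 → 5:3 (1.667)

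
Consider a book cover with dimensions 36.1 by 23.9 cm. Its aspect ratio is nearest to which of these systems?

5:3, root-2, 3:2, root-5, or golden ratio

36.1/23.9 ≈ 1.510. Nearest candidates are 3:2 (1.500, off by 0.010) and root-2 (1.414, off by 0.096).

3:2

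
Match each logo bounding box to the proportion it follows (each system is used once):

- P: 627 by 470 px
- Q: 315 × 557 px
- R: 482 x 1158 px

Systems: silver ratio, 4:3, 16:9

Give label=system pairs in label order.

P = 627/470 ≈ 1.334 → 4:3 (1.333)
Q = 557/315 ≈ 1.768 → 16:9 (1.778)
R = 1158/482 ≈ 2.402 → silver ratio (2.414)

P=4:3, Q=16:9, R=silver ratio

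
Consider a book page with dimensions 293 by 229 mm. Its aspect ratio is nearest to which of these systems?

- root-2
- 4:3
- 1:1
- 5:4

5:4

Ratio = 293 / 229 ≈ 1.279.
Distances: root-2 1.414 (Δ 0.135); 4:3 1.333 (Δ 0.054); 1:1 1.000 (Δ 0.279); 5:4 1.250 (Δ 0.029).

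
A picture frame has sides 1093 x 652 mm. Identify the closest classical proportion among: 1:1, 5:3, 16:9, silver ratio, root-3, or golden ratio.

1093/652 ≈ 1.676. Nearest candidates are 5:3 (1.667, off by 0.009) and root-3 (1.732, off by 0.056).

5:3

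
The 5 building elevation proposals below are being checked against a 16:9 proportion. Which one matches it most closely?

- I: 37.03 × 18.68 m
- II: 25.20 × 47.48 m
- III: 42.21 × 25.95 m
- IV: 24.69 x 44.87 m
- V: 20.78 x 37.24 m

Ratios (long/short): I ≈ 1.982; II ≈ 1.884; III ≈ 1.627; IV ≈ 1.817; V ≈ 1.792.
16:9 ≈ 1.778; option V is nearest (Δ 0.014).

V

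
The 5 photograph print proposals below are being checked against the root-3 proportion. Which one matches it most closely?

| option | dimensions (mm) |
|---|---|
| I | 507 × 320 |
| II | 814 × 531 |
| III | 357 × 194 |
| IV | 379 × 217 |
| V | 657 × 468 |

Ratios (long/short): I ≈ 1.584; II ≈ 1.533; III ≈ 1.840; IV ≈ 1.747; V ≈ 1.404.
root-3 ≈ 1.732; option IV is nearest (Δ 0.015).

IV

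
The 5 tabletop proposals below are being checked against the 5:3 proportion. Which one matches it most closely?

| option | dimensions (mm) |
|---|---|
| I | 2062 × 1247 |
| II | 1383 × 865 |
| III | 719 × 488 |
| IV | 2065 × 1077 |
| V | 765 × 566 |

Target 5:3 ≈ 1.667.
I: 1.654 (Δ0.013)  II: 1.599 (Δ0.068)  III: 1.473 (Δ0.194)  IV: 1.917 (Δ0.250)  V: 1.352 (Δ0.315)

I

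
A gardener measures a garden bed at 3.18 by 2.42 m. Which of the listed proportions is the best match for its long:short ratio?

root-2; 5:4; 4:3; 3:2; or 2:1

4:3

Ratio = 3.18 / 2.42 ≈ 1.314.
Distances: root-2 1.414 (Δ 0.100); 5:4 1.250 (Δ 0.064); 4:3 1.333 (Δ 0.019); 3:2 1.500 (Δ 0.186); 2:1 2.000 (Δ 0.686).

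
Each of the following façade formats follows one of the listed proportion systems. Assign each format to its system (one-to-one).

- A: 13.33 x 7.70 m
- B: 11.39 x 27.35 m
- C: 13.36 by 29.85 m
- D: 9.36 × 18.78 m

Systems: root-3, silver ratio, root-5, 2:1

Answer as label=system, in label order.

A=root-3, B=silver ratio, C=root-5, D=2:1

Ratios: A ≈ 1.731; B ≈ 2.401; C ≈ 2.234; D ≈ 2.006.
Targets: root-3 ≈ 1.732; silver ratio ≈ 2.414; root-5 ≈ 2.236; 2:1 ≈ 2.000.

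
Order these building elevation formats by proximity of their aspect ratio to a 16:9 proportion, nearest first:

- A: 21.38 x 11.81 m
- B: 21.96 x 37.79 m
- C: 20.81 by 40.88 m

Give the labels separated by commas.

A: 21.38/11.81 ≈ 1.810 → |1.810 − 1.778| = 0.032
B: 37.79/21.96 ≈ 1.721 → |1.721 − 1.778| = 0.057
C: 40.88/20.81 ≈ 1.964 → |1.964 − 1.778| = 0.186

A, B, C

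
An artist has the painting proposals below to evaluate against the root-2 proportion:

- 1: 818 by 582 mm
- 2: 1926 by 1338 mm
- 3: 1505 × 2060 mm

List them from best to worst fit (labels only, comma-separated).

1: 818/582 ≈ 1.405 → |1.405 − 1.414| = 0.009
2: 1926/1338 ≈ 1.439 → |1.439 − 1.414| = 0.025
3: 2060/1505 ≈ 1.369 → |1.369 − 1.414| = 0.045

1, 2, 3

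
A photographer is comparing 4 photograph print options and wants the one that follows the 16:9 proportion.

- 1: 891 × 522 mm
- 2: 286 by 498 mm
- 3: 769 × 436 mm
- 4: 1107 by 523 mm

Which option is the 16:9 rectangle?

3

Target 16:9 ≈ 1.778.
1: 1.707 (Δ0.071)  2: 1.741 (Δ0.037)  3: 1.764 (Δ0.014)  4: 2.117 (Δ0.339)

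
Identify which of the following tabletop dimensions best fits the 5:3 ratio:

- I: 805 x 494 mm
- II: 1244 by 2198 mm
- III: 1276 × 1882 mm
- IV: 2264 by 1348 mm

IV

Target 5:3 ≈ 1.667.
I: 1.630 (Δ0.037)  II: 1.767 (Δ0.100)  III: 1.475 (Δ0.192)  IV: 1.680 (Δ0.013)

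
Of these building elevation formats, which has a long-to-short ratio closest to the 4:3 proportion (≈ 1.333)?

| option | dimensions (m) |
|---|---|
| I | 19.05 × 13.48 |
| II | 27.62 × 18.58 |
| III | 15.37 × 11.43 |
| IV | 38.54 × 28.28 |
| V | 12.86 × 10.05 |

Ratios (long/short): I ≈ 1.413; II ≈ 1.487; III ≈ 1.345; IV ≈ 1.363; V ≈ 1.280.
4:3 ≈ 1.333; option III is nearest (Δ 0.012).

III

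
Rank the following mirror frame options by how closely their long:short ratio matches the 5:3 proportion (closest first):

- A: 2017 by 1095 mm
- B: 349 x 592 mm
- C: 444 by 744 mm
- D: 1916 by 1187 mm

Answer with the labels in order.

Ratios: A = 2017 / 1095 ≈ 1.842; B = 592 / 349 ≈ 1.696; C = 744 / 444 ≈ 1.676; D = 1916 / 1187 ≈ 1.614.
|Δ from 1.667|: A 0.175; B 0.029; C 0.009; D 0.053.

C, B, D, A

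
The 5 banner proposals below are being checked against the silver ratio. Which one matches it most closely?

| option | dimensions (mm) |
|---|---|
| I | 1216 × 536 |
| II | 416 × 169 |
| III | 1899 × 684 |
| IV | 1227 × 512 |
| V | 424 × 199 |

Target silver ratio ≈ 2.414.
I: 2.269 (Δ0.145)  II: 2.462 (Δ0.048)  III: 2.776 (Δ0.362)  IV: 2.396 (Δ0.018)  V: 2.131 (Δ0.283)

IV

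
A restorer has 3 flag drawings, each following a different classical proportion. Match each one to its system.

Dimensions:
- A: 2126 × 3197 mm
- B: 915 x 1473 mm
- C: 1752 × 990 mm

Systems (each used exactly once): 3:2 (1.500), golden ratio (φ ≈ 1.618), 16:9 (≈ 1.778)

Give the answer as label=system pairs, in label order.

A=3:2, B=golden ratio, C=16:9

Ratios: A ≈ 1.504; B ≈ 1.610; C ≈ 1.770.
Targets: 3:2 ≈ 1.500; golden ratio ≈ 1.618; 16:9 ≈ 1.778.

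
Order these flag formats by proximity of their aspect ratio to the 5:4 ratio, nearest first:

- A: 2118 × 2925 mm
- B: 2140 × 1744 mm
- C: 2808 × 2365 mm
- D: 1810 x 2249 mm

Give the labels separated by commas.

D, B, C, A

A: 2925/2118 ≈ 1.381 → |1.381 − 1.250| = 0.131
B: 2140/1744 ≈ 1.227 → |1.227 − 1.250| = 0.023
C: 2808/2365 ≈ 1.187 → |1.187 − 1.250| = 0.063
D: 2249/1810 ≈ 1.243 → |1.243 − 1.250| = 0.007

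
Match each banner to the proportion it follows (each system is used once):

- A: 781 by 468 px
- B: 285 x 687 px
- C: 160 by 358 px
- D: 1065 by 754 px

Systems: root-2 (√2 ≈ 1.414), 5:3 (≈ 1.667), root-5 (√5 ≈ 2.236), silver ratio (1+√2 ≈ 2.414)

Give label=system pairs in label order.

A=5:3, B=silver ratio, C=root-5, D=root-2

A = 781/468 ≈ 1.669 → 5:3 (1.667)
B = 687/285 ≈ 2.411 → silver ratio (2.414)
C = 358/160 ≈ 2.237 → root-5 (2.236)
D = 1065/754 ≈ 1.412 → root-2 (1.414)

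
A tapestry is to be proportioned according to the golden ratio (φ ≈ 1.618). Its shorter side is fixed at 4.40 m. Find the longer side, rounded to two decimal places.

7.12 m

golden ratio ≈ 1.61803.
Longer side = 4.40 × 1.61803 ≈ 7.1193 → 7.12 m.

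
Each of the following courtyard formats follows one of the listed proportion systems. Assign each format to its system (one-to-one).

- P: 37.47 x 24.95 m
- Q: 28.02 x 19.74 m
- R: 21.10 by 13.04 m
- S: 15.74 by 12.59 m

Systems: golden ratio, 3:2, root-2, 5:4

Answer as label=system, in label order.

P = 37.47/24.95 ≈ 1.502 → 3:2 (1.500)
Q = 28.02/19.74 ≈ 1.419 → root-2 (1.414)
R = 21.10/13.04 ≈ 1.618 → golden ratio (1.618)
S = 15.74/12.59 ≈ 1.250 → 5:4 (1.250)

P=3:2, Q=root-2, R=golden ratio, S=5:4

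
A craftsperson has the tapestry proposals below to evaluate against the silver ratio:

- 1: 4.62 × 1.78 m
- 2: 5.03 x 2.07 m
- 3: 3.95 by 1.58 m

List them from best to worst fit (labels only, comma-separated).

2, 3, 1

Ratios: 1 = 4.62 / 1.78 ≈ 2.596; 2 = 5.03 / 2.07 ≈ 2.430; 3 = 3.95 / 1.58 ≈ 2.500.
|Δ from 2.414|: 1 0.182; 2 0.016; 3 0.086.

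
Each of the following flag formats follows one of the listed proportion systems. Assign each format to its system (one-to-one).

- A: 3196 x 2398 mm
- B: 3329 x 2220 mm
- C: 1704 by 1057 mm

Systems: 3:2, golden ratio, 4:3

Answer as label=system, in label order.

A=4:3, B=3:2, C=golden ratio

Ratios: A ≈ 1.333; B ≈ 1.500; C ≈ 1.612.
Targets: 3:2 ≈ 1.500; golden ratio ≈ 1.618; 4:3 ≈ 1.333.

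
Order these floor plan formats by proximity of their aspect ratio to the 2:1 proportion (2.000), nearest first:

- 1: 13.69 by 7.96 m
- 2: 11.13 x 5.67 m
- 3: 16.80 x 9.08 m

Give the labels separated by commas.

Ratios: 1 = 13.69 / 7.96 ≈ 1.720; 2 = 11.13 / 5.67 ≈ 1.963; 3 = 16.80 / 9.08 ≈ 1.850.
|Δ from 2.000|: 1 0.280; 2 0.037; 3 0.150.

2, 3, 1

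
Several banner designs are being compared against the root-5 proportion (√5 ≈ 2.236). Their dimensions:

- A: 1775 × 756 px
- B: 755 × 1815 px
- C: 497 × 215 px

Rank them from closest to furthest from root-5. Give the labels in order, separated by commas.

A: 1775/756 ≈ 2.348 → |2.348 − 2.236| = 0.112
B: 1815/755 ≈ 2.404 → |2.404 − 2.236| = 0.168
C: 497/215 ≈ 2.312 → |2.312 − 2.236| = 0.076

C, A, B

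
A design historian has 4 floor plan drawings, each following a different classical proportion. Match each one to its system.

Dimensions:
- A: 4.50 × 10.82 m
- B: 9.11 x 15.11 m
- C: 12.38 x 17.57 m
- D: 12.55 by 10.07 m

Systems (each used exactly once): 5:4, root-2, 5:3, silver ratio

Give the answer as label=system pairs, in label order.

A=silver ratio, B=5:3, C=root-2, D=5:4

Ratios: A ≈ 2.404; B ≈ 1.659; C ≈ 1.419; D ≈ 1.246.
Targets: 5:4 ≈ 1.250; root-2 ≈ 1.414; 5:3 ≈ 1.667; silver ratio ≈ 2.414.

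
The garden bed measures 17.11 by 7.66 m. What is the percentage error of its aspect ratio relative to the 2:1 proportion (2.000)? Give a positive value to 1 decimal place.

11.7%

Ratio = 17.11 / 7.66 ≈ 2.2337.
Ideal 2:1 = 2.0000. |2.2337 − 2.0000| / 2.0000 ≈ 11.68% → 11.7%.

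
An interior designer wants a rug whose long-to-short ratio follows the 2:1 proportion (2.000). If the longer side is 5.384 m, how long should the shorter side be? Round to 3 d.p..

2:1 = 2.00000.
Shorter side = 5.384 ÷ 2.00000 ≈ 2.69200 → 2.692 m.

2.692 m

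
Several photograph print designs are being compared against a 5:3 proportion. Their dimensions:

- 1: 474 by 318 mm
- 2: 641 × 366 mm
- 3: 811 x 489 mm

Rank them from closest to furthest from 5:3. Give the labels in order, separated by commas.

3, 2, 1

1: 474/318 ≈ 1.491 → |1.491 − 1.667| = 0.176
2: 641/366 ≈ 1.751 → |1.751 − 1.667| = 0.084
3: 811/489 ≈ 1.658 → |1.658 − 1.667| = 0.009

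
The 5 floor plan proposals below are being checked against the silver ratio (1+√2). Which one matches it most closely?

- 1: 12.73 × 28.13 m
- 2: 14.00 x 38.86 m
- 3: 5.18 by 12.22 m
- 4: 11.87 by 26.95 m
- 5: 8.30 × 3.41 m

Target silver ratio ≈ 2.414.
1: 2.210 (Δ0.204)  2: 2.776 (Δ0.362)  3: 2.359 (Δ0.055)  4: 2.270 (Δ0.144)  5: 2.434 (Δ0.020)

5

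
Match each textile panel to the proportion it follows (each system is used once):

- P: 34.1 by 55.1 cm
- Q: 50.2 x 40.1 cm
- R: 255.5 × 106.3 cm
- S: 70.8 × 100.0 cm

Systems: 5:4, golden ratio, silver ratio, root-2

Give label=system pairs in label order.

Ratios: P ≈ 1.616; Q ≈ 1.252; R ≈ 2.404; S ≈ 1.412.
Targets: 5:4 ≈ 1.250; golden ratio ≈ 1.618; silver ratio ≈ 2.414; root-2 ≈ 1.414.

P=golden ratio, Q=5:4, R=silver ratio, S=root-2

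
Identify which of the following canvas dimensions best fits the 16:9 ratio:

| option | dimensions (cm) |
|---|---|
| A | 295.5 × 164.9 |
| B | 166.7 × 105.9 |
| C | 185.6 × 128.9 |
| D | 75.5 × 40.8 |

A

Target 16:9 ≈ 1.778.
A: 1.792 (Δ0.014)  B: 1.574 (Δ0.204)  C: 1.440 (Δ0.338)  D: 1.850 (Δ0.072)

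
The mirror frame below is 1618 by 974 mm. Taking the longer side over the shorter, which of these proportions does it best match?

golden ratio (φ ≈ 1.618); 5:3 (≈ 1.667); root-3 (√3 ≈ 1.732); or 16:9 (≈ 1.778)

5:3

1618/974 ≈ 1.661. Nearest candidates are 5:3 (1.667, off by 0.006) and golden ratio (1.618, off by 0.043).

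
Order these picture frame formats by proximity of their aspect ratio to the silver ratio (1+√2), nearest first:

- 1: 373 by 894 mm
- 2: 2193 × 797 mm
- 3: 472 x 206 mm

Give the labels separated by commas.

Ratios: 1 = 894 / 373 ≈ 2.397; 2 = 2193 / 797 ≈ 2.752; 3 = 472 / 206 ≈ 2.291.
|Δ from 2.414|: 1 0.017; 2 0.338; 3 0.123.

1, 3, 2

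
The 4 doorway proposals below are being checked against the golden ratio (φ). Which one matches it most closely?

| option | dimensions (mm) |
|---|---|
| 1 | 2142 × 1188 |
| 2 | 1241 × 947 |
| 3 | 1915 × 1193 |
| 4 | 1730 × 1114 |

3

Ratios (long/short): 1 ≈ 1.803; 2 ≈ 1.310; 3 ≈ 1.605; 4 ≈ 1.553.
golden ratio ≈ 1.618; option 3 is nearest (Δ 0.013).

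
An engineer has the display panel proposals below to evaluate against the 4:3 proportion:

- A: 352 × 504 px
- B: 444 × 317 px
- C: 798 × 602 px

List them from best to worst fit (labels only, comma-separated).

A: 504/352 ≈ 1.432 → |1.432 − 1.333| = 0.099
B: 444/317 ≈ 1.401 → |1.401 − 1.333| = 0.068
C: 798/602 ≈ 1.326 → |1.326 − 1.333| = 0.007

C, B, A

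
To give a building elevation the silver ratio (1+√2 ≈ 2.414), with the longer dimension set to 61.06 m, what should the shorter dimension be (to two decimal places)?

silver ratio ≈ 2.41421.
Shorter side = 61.06 ÷ 2.41421 ≈ 25.2919 → 25.29 m.

25.29 m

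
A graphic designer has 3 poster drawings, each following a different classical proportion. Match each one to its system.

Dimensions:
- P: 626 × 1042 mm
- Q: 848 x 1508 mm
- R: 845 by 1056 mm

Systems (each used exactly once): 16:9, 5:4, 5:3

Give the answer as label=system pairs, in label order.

P=5:3, Q=16:9, R=5:4

Ratios: P ≈ 1.665; Q ≈ 1.778; R ≈ 1.250.
Targets: 16:9 ≈ 1.778; 5:4 ≈ 1.250; 5:3 ≈ 1.667.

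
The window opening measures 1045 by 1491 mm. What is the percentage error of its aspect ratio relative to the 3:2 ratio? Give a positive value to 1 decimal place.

Ratio = 1491 / 1045 ≈ 1.4268.
Ideal 3:2 = 1.5000. |1.4268 − 1.5000| / 1.5000 ≈ 4.88% → 4.9%.

4.9%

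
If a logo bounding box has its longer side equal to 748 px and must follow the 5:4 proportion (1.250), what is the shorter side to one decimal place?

5:4 = 1.25000.
Shorter side = 748 ÷ 1.25000 ≈ 598.400 → 598.4 px.

598.4 px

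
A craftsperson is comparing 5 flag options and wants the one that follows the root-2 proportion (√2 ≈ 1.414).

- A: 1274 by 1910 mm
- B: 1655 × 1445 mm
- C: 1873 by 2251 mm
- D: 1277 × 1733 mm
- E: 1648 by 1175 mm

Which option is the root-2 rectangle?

Ratios (long/short): A ≈ 1.499; B ≈ 1.145; C ≈ 1.202; D ≈ 1.357; E ≈ 1.403.
root-2 ≈ 1.414; option E is nearest (Δ 0.011).

E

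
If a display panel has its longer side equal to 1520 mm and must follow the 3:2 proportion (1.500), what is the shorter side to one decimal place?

1013.3 mm

3:2 = 1.50000.
Shorter side = 1520 ÷ 1.50000 ≈ 1013.333 → 1013.3 mm.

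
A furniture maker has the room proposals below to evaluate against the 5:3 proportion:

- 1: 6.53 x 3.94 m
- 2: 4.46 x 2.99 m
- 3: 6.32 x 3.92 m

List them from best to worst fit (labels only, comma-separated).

1, 3, 2

Ratios: 1 = 6.53 / 3.94 ≈ 1.657; 2 = 4.46 / 2.99 ≈ 1.492; 3 = 6.32 / 3.92 ≈ 1.612.
|Δ from 1.667|: 1 0.010; 2 0.175; 3 0.055.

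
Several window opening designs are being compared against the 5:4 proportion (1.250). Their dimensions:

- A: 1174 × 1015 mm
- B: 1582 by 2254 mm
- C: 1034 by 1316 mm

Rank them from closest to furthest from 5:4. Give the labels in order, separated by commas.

C, A, B

Ratios: A = 1174 / 1015 ≈ 1.157; B = 2254 / 1582 ≈ 1.425; C = 1316 / 1034 ≈ 1.273.
|Δ from 1.250|: A 0.093; B 0.175; C 0.023.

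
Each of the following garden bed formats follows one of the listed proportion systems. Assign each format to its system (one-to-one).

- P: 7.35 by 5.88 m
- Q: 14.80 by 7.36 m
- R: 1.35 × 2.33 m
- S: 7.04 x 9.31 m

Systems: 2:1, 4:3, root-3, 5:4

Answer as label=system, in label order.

Ratios: P ≈ 1.250; Q ≈ 2.011; R ≈ 1.726; S ≈ 1.322.
Targets: 2:1 ≈ 2.000; 4:3 ≈ 1.333; root-3 ≈ 1.732; 5:4 ≈ 1.250.

P=5:4, Q=2:1, R=root-3, S=4:3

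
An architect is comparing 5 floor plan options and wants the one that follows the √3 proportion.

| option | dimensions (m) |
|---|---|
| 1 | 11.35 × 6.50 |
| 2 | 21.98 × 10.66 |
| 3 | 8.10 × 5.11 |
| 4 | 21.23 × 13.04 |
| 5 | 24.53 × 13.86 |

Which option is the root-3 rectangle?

Target root-3 ≈ 1.732.
1: 1.746 (Δ0.014)  2: 2.062 (Δ0.330)  3: 1.585 (Δ0.147)  4: 1.628 (Δ0.104)  5: 1.770 (Δ0.038)

1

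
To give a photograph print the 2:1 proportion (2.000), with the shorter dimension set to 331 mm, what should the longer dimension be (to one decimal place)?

662.0 mm

2:1 = 2.00000.
Longer side = 331 × 2.00000 ≈ 662.000 → 662.0 mm.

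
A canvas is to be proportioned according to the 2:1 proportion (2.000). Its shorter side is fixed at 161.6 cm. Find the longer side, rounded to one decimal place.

323.2 cm

2:1 = 2.00000.
Longer side = 161.6 × 2.00000 ≈ 323.200 → 323.2 cm.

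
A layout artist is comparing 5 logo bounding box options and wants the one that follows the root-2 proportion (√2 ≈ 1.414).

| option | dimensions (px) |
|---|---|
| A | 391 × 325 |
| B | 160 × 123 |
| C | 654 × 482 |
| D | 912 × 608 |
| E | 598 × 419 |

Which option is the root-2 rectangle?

E

Target root-2 ≈ 1.414.
A: 1.203 (Δ0.211)  B: 1.301 (Δ0.113)  C: 1.357 (Δ0.057)  D: 1.500 (Δ0.086)  E: 1.427 (Δ0.013)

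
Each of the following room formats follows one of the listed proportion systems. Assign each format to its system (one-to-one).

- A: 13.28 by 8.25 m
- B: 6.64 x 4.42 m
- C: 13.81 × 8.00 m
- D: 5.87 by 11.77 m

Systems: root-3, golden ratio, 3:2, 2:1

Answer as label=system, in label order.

A = 13.28/8.25 ≈ 1.610 → golden ratio (1.618)
B = 6.64/4.42 ≈ 1.502 → 3:2 (1.500)
C = 13.81/8.00 ≈ 1.726 → root-3 (1.732)
D = 11.77/5.87 ≈ 2.005 → 2:1 (2.000)

A=golden ratio, B=3:2, C=root-3, D=2:1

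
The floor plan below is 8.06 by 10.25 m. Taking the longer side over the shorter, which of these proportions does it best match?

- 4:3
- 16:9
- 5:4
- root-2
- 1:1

5:4

10.25/8.06 ≈ 1.272. Nearest candidates are 5:4 (1.250, off by 0.022) and 4:3 (1.333, off by 0.061).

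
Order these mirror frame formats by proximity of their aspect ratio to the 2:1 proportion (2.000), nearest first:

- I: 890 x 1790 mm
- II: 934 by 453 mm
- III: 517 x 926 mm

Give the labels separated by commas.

I, II, III

Ratios: I = 1790 / 890 ≈ 2.011; II = 934 / 453 ≈ 2.062; III = 926 / 517 ≈ 1.791.
|Δ from 2.000|: I 0.011; II 0.062; III 0.209.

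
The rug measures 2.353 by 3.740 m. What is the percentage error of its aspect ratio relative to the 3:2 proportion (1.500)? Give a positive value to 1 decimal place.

Ratio = 3.740 / 2.353 ≈ 1.5895.
Ideal 3:2 = 1.5000. |1.5895 − 1.5000| / 1.5000 ≈ 5.97% → 6.0%.

6.0%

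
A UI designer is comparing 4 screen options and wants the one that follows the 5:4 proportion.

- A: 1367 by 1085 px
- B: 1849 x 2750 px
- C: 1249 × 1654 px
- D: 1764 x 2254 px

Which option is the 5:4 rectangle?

A

Target 5:4 ≈ 1.250.
A: 1.260 (Δ0.010)  B: 1.487 (Δ0.237)  C: 1.324 (Δ0.074)  D: 1.278 (Δ0.028)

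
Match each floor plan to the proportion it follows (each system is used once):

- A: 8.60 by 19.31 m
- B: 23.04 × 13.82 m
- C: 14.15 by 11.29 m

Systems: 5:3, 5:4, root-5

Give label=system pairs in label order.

A=root-5, B=5:3, C=5:4

Ratios: A ≈ 2.245; B ≈ 1.667; C ≈ 1.253.
Targets: 5:3 ≈ 1.667; 5:4 ≈ 1.250; root-5 ≈ 2.236.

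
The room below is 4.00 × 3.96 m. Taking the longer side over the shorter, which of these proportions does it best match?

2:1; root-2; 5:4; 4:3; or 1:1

1:1

Ratio = 4.00 / 3.96 ≈ 1.010.
Distances: 2:1 2.000 (Δ 0.990); root-2 1.414 (Δ 0.404); 5:4 1.250 (Δ 0.240); 4:3 1.333 (Δ 0.323); 1:1 1.000 (Δ 0.010).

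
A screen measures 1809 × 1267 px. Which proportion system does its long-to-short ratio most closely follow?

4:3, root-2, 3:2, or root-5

root-2

Ratio = 1809 / 1267 ≈ 1.428.
Distances: 4:3 1.333 (Δ 0.095); root-2 1.414 (Δ 0.014); 3:2 1.500 (Δ 0.072); root-5 2.236 (Δ 0.808).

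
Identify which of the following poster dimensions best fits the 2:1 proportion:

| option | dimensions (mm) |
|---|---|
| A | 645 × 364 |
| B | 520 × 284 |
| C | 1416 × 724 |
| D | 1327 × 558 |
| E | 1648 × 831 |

Target 2:1 ≈ 2.000.
A: 1.772 (Δ0.228)  B: 1.831 (Δ0.169)  C: 1.956 (Δ0.044)  D: 2.378 (Δ0.378)  E: 1.983 (Δ0.017)

E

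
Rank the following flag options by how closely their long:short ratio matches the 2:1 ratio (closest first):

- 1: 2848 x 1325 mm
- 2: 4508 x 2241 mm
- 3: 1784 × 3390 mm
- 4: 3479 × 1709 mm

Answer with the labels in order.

2, 4, 3, 1

Ratios: 1 = 2848 / 1325 ≈ 2.149; 2 = 4508 / 2241 ≈ 2.012; 3 = 3390 / 1784 ≈ 1.900; 4 = 3479 / 1709 ≈ 2.036.
|Δ from 2.000|: 1 0.149; 2 0.012; 3 0.100; 4 0.036.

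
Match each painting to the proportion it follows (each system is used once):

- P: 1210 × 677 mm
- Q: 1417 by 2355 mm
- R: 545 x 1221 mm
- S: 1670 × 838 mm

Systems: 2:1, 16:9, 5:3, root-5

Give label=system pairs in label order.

P=16:9, Q=5:3, R=root-5, S=2:1

Ratios: P ≈ 1.787; Q ≈ 1.662; R ≈ 2.240; S ≈ 1.993.
Targets: 2:1 ≈ 2.000; 16:9 ≈ 1.778; 5:3 ≈ 1.667; root-5 ≈ 2.236.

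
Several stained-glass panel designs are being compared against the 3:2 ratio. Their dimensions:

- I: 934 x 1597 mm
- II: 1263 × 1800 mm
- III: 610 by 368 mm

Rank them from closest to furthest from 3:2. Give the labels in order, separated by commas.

II, III, I

Ratios: I = 1597 / 934 ≈ 1.710; II = 1800 / 1263 ≈ 1.425; III = 610 / 368 ≈ 1.658.
|Δ from 1.500|: I 0.210; II 0.075; III 0.158.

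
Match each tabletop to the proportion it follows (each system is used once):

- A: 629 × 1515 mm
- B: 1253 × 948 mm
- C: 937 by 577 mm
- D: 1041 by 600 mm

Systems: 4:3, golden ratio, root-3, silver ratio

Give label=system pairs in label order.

Ratios: A ≈ 2.409; B ≈ 1.322; C ≈ 1.624; D ≈ 1.735.
Targets: 4:3 ≈ 1.333; golden ratio ≈ 1.618; root-3 ≈ 1.732; silver ratio ≈ 2.414.

A=silver ratio, B=4:3, C=golden ratio, D=root-3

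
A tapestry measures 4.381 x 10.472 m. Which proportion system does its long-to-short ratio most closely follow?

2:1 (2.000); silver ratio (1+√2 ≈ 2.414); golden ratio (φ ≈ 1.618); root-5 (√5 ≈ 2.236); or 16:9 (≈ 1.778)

10.472/4.381 ≈ 2.390. Nearest candidates are silver ratio (2.414, off by 0.024) and root-5 (2.236, off by 0.154).

silver ratio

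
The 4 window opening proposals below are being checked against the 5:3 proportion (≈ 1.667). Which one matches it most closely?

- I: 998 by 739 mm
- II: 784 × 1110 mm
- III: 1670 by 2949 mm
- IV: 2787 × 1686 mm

IV

Ratios (long/short): I ≈ 1.350; II ≈ 1.416; III ≈ 1.766; IV ≈ 1.653.
5:3 ≈ 1.667; option IV is nearest (Δ 0.014).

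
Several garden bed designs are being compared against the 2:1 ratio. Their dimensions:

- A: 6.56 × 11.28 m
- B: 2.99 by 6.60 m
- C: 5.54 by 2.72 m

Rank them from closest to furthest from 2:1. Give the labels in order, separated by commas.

C, B, A

A: 11.28/6.56 ≈ 1.720 → |1.720 − 2.000| = 0.280
B: 6.60/2.99 ≈ 2.207 → |2.207 − 2.000| = 0.207
C: 5.54/2.72 ≈ 2.037 → |2.037 − 2.000| = 0.037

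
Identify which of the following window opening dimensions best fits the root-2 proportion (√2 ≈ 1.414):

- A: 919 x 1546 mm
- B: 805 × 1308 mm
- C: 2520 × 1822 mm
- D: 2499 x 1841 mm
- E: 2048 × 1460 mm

Ratios (long/short): A ≈ 1.682; B ≈ 1.625; C ≈ 1.383; D ≈ 1.357; E ≈ 1.403.
root-2 ≈ 1.414; option E is nearest (Δ 0.011).

E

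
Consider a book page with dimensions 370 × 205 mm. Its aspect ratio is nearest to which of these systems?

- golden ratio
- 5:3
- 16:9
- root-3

16:9

Ratio = 370 / 205 ≈ 1.805.
Distances: golden ratio 1.618 (Δ 0.187); 5:3 1.667 (Δ 0.138); 16:9 1.778 (Δ 0.027); root-3 1.732 (Δ 0.073).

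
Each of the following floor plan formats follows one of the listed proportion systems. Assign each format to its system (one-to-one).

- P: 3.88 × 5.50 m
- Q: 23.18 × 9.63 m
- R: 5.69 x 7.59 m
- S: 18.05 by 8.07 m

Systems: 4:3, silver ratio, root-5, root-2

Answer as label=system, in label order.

P=root-2, Q=silver ratio, R=4:3, S=root-5

Ratios: P ≈ 1.418; Q ≈ 2.407; R ≈ 1.334; S ≈ 2.237.
Targets: 4:3 ≈ 1.333; silver ratio ≈ 2.414; root-5 ≈ 2.236; root-2 ≈ 1.414.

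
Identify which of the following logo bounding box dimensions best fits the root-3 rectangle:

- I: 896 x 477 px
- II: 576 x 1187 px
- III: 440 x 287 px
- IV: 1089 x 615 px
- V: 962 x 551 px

Target root-3 ≈ 1.732.
I: 1.878 (Δ0.146)  II: 2.061 (Δ0.329)  III: 1.533 (Δ0.199)  IV: 1.771 (Δ0.039)  V: 1.746 (Δ0.014)

V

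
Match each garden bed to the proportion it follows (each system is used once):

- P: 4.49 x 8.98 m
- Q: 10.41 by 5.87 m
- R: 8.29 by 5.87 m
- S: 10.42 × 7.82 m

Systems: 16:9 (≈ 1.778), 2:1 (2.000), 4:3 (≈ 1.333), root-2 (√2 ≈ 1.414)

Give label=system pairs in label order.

Ratios: P ≈ 2.000; Q ≈ 1.773; R ≈ 1.412; S ≈ 1.332.
Targets: 16:9 ≈ 1.778; 2:1 ≈ 2.000; 4:3 ≈ 1.333; root-2 ≈ 1.414.

P=2:1, Q=16:9, R=root-2, S=4:3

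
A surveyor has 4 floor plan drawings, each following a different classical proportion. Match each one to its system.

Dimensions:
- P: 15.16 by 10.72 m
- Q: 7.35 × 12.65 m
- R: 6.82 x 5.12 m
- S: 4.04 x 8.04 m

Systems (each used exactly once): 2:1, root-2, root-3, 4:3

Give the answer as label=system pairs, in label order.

P=root-2, Q=root-3, R=4:3, S=2:1

Ratios: P ≈ 1.414; Q ≈ 1.721; R ≈ 1.332; S ≈ 1.990.
Targets: 2:1 ≈ 2.000; root-2 ≈ 1.414; root-3 ≈ 1.732; 4:3 ≈ 1.333.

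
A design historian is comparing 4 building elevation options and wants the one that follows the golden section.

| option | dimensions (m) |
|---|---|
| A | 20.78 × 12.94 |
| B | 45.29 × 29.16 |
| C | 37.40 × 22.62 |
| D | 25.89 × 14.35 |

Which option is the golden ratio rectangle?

A

Target golden ratio ≈ 1.618.
A: 1.606 (Δ0.012)  B: 1.553 (Δ0.065)  C: 1.653 (Δ0.035)  D: 1.804 (Δ0.186)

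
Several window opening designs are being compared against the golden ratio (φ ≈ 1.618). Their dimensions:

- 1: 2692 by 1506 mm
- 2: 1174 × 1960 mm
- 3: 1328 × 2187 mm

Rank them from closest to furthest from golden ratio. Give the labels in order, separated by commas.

Ratios: 1 = 2692 / 1506 ≈ 1.788; 2 = 1960 / 1174 ≈ 1.670; 3 = 2187 / 1328 ≈ 1.647.
|Δ from 1.618|: 1 0.170; 2 0.052; 3 0.029.

3, 2, 1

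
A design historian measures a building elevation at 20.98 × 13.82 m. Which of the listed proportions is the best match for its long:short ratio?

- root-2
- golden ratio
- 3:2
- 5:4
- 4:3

3:2

20.98/13.82 ≈ 1.518. Nearest candidates are 3:2 (1.500, off by 0.018) and golden ratio (1.618, off by 0.100).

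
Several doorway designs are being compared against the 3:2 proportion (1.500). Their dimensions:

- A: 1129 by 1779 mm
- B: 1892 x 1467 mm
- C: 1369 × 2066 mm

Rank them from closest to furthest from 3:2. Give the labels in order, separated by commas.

A: 1779/1129 ≈ 1.576 → |1.576 − 1.500| = 0.076
B: 1892/1467 ≈ 1.290 → |1.290 − 1.500| = 0.210
C: 2066/1369 ≈ 1.509 → |1.509 − 1.500| = 0.009

C, A, B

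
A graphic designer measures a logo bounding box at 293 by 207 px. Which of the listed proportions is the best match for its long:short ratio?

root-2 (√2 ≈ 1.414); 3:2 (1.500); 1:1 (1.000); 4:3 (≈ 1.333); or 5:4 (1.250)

Ratio = 293 / 207 ≈ 1.415.
Distances: root-2 1.414 (Δ 0.001); 3:2 1.500 (Δ 0.085); 1:1 1.000 (Δ 0.415); 4:3 1.333 (Δ 0.082); 5:4 1.250 (Δ 0.165).

root-2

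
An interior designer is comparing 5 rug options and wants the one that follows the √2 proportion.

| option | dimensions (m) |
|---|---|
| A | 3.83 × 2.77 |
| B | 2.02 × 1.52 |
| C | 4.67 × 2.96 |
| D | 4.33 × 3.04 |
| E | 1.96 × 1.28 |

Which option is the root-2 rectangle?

Ratios (long/short): A ≈ 1.383; B ≈ 1.329; C ≈ 1.578; D ≈ 1.424; E ≈ 1.531.
root-2 ≈ 1.414; option D is nearest (Δ 0.010).

D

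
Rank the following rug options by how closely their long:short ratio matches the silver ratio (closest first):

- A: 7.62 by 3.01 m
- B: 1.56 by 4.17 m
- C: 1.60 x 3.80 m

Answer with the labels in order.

Ratios: A = 7.62 / 3.01 ≈ 2.532; B = 4.17 / 1.56 ≈ 2.673; C = 3.80 / 1.60 ≈ 2.375.
|Δ from 2.414|: A 0.118; B 0.259; C 0.039.

C, A, B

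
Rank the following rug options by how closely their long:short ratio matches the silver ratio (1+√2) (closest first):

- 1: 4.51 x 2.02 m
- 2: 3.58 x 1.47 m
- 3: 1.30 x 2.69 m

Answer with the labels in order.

Ratios: 1 = 4.51 / 2.02 ≈ 2.233; 2 = 3.58 / 1.47 ≈ 2.435; 3 = 2.69 / 1.30 ≈ 2.069.
|Δ from 2.414|: 1 0.181; 2 0.021; 3 0.345.

2, 1, 3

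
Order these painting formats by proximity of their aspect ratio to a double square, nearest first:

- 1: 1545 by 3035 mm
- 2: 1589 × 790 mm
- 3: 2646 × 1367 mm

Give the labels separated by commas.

2, 1, 3

Ratios: 1 = 3035 / 1545 ≈ 1.964; 2 = 1589 / 790 ≈ 2.011; 3 = 2646 / 1367 ≈ 1.936.
|Δ from 2.000|: 1 0.036; 2 0.011; 3 0.064.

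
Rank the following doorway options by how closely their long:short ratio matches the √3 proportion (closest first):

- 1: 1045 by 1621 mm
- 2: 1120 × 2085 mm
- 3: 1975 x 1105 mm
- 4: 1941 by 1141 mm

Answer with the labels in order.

1: 1621/1045 ≈ 1.551 → |1.551 − 1.732| = 0.181
2: 2085/1120 ≈ 1.862 → |1.862 − 1.732| = 0.130
3: 1975/1105 ≈ 1.787 → |1.787 − 1.732| = 0.055
4: 1941/1141 ≈ 1.701 → |1.701 − 1.732| = 0.031

4, 3, 2, 1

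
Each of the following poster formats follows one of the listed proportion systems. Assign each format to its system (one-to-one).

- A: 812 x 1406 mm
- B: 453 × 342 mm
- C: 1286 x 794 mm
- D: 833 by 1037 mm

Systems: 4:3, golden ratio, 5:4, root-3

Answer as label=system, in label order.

A=root-3, B=4:3, C=golden ratio, D=5:4

A = 1406/812 ≈ 1.732 → root-3 (1.732)
B = 453/342 ≈ 1.325 → 4:3 (1.333)
C = 1286/794 ≈ 1.620 → golden ratio (1.618)
D = 1037/833 ≈ 1.245 → 5:4 (1.250)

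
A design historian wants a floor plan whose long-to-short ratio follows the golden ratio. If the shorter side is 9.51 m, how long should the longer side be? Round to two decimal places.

15.39 m

golden ratio ≈ 1.61803.
Longer side = 9.51 × 1.61803 ≈ 15.3875 → 15.39 m.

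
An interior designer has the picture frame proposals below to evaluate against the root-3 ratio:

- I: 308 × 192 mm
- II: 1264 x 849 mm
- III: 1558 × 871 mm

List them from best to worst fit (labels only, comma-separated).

I: 308/192 ≈ 1.604 → |1.604 − 1.732| = 0.128
II: 1264/849 ≈ 1.489 → |1.489 − 1.732| = 0.243
III: 1558/871 ≈ 1.789 → |1.789 − 1.732| = 0.057

III, I, II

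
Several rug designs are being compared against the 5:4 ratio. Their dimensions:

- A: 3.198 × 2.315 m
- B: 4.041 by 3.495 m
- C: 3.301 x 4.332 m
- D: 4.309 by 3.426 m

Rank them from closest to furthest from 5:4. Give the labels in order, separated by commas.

A: 3.198/2.315 ≈ 1.381 → |1.381 − 1.250| = 0.131
B: 4.041/3.495 ≈ 1.156 → |1.156 − 1.250| = 0.094
C: 4.332/3.301 ≈ 1.312 → |1.312 − 1.250| = 0.062
D: 4.309/3.426 ≈ 1.258 → |1.258 − 1.250| = 0.008

D, C, B, A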